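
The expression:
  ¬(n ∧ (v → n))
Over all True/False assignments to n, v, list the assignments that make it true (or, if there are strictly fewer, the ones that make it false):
is true only for:
  n=False, v=False;
  n=False, v=True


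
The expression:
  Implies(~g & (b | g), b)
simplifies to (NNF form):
True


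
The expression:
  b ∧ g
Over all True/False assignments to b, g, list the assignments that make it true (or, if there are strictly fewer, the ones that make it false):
is true only for:
  b=True, g=True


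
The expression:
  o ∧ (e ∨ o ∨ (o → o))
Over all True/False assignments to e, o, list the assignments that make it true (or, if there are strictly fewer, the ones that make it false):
is true only for:
  e=False, o=True;
  e=True, o=True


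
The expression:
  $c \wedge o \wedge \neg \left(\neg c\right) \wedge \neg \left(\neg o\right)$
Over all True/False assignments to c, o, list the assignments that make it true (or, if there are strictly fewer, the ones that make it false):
is true only for:
  c=True, o=True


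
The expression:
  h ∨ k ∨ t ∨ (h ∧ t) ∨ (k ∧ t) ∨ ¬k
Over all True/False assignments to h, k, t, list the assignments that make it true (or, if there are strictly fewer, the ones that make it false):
is always true.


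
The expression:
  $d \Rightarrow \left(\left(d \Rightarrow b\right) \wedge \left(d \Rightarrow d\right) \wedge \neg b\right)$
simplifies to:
$\neg d$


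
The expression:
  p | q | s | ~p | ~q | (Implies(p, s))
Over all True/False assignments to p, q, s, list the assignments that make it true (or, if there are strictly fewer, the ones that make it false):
is always true.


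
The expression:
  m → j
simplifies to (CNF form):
j ∨ ¬m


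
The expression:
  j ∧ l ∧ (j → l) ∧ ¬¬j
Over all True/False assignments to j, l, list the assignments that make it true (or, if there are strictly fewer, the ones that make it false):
is true only for:
  j=True, l=True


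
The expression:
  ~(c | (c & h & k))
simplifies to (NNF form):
~c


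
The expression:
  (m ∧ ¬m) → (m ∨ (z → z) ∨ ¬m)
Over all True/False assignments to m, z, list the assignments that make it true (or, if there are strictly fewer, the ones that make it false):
is always true.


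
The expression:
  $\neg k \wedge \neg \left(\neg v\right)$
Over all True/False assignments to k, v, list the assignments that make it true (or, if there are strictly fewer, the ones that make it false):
is true only for:
  k=False, v=True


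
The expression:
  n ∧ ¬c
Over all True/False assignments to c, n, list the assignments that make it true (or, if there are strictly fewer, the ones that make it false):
is true only for:
  c=False, n=True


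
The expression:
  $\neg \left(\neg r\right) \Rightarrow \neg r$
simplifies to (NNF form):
$\neg r$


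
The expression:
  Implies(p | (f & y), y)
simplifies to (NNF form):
y | ~p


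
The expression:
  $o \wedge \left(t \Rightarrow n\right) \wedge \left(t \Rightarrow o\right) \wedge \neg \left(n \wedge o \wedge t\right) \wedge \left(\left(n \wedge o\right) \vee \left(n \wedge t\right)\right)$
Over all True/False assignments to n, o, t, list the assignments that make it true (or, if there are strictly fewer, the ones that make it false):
is true only for:
  n=True, o=True, t=False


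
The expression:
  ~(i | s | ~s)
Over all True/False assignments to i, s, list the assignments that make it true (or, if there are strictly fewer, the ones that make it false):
is never true.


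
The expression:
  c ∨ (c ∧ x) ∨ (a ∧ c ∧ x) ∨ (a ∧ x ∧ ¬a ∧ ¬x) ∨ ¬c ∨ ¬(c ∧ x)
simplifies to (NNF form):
True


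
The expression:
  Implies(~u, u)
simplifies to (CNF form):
u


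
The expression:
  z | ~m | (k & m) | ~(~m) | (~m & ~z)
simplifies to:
True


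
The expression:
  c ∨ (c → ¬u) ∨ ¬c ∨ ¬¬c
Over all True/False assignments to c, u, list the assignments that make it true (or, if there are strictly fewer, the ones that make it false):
is always true.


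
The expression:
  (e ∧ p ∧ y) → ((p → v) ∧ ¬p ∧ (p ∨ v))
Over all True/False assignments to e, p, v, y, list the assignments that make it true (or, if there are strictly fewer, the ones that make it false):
is false only for:
  e=True, p=True, v=False, y=True;
  e=True, p=True, v=True, y=True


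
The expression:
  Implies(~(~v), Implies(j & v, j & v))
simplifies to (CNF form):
True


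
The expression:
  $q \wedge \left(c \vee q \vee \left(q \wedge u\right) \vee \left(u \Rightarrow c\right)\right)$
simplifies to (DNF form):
$q$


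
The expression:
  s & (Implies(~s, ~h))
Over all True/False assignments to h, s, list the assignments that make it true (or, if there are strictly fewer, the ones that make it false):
is true only for:
  h=False, s=True;
  h=True, s=True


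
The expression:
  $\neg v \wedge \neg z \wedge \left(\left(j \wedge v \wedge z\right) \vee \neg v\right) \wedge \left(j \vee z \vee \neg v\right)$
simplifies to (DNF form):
$\neg v \wedge \neg z$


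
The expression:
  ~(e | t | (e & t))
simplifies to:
~e & ~t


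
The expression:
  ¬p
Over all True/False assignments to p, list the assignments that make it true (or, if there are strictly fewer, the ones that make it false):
is true only for:
  p=False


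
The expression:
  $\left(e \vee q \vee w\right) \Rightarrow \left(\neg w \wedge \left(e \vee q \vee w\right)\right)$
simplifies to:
$\neg w$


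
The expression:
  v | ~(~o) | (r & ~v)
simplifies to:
o | r | v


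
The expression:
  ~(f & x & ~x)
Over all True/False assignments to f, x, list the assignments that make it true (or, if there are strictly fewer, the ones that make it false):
is always true.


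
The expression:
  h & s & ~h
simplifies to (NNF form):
False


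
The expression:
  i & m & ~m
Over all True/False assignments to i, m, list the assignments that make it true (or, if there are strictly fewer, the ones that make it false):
is never true.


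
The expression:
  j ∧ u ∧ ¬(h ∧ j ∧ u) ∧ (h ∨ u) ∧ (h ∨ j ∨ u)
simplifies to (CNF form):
j ∧ u ∧ ¬h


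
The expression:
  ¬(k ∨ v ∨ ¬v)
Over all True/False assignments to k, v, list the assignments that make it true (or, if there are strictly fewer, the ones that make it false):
is never true.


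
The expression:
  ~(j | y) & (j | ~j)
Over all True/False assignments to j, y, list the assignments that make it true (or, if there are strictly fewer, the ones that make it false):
is true only for:
  j=False, y=False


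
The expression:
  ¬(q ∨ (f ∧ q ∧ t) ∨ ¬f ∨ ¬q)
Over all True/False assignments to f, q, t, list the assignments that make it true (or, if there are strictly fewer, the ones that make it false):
is never true.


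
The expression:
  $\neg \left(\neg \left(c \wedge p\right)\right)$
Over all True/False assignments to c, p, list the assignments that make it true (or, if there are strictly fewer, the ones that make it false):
is true only for:
  c=True, p=True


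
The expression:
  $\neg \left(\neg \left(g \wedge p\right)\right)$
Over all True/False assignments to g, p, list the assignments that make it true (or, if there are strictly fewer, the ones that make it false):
is true only for:
  g=True, p=True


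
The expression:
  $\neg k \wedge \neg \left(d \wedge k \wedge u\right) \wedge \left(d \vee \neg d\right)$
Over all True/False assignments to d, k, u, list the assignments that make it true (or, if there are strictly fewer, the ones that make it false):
is true only for:
  d=False, k=False, u=False;
  d=False, k=False, u=True;
  d=True, k=False, u=False;
  d=True, k=False, u=True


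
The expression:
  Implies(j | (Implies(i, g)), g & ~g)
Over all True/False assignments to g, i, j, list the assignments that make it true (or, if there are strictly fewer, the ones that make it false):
is true only for:
  g=False, i=True, j=False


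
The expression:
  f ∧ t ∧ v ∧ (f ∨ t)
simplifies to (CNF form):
f ∧ t ∧ v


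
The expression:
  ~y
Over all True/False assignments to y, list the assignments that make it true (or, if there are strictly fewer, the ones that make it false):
is true only for:
  y=False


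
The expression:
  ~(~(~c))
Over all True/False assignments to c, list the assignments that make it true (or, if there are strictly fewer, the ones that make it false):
is true only for:
  c=False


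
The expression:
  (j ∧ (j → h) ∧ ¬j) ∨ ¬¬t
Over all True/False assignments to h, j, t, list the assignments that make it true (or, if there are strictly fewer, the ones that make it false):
is true only for:
  h=False, j=False, t=True;
  h=False, j=True, t=True;
  h=True, j=False, t=True;
  h=True, j=True, t=True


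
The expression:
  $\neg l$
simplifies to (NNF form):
$\neg l$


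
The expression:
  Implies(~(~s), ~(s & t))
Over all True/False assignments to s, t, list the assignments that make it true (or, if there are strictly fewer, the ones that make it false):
is false only for:
  s=True, t=True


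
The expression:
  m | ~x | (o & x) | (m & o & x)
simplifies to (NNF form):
m | o | ~x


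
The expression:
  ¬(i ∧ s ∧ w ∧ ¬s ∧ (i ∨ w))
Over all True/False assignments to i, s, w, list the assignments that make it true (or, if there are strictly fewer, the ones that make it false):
is always true.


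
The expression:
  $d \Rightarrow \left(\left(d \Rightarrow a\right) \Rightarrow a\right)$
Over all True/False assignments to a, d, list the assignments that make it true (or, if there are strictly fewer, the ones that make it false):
is always true.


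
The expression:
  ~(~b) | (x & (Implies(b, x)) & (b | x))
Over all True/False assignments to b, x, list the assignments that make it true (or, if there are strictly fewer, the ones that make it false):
is false only for:
  b=False, x=False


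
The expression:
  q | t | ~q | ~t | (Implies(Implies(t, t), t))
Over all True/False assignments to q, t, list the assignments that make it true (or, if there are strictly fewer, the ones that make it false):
is always true.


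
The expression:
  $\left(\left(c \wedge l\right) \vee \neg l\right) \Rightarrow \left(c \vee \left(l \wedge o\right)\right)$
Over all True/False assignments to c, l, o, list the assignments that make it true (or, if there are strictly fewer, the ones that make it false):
is false only for:
  c=False, l=False, o=False;
  c=False, l=False, o=True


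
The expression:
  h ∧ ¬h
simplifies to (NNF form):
False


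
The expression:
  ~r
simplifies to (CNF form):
~r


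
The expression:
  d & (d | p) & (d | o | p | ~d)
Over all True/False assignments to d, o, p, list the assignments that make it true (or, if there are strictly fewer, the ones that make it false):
is true only for:
  d=True, o=False, p=False;
  d=True, o=False, p=True;
  d=True, o=True, p=False;
  d=True, o=True, p=True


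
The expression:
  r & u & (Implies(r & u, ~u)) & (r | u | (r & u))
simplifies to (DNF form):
False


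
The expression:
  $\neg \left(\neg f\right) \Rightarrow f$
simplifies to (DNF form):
$\text{True}$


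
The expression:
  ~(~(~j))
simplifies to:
~j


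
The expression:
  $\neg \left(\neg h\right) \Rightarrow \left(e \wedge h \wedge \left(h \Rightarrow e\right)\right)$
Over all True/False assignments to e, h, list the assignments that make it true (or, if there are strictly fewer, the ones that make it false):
is false only for:
  e=False, h=True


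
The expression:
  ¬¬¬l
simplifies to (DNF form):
¬l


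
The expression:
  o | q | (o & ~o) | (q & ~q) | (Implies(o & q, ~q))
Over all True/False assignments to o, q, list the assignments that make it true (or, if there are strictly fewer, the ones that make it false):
is always true.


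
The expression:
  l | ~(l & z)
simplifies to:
True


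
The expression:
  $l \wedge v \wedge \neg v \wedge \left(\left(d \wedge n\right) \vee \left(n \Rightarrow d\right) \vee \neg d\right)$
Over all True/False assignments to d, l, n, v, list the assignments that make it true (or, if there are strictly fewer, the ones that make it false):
is never true.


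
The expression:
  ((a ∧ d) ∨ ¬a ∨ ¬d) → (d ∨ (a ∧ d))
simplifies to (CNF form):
d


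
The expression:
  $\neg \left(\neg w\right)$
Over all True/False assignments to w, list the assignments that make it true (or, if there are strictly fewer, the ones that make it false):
is true only for:
  w=True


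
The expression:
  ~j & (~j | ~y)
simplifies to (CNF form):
~j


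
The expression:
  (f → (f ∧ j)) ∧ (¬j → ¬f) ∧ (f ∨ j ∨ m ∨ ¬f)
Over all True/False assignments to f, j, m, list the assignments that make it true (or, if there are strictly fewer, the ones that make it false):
is false only for:
  f=True, j=False, m=False;
  f=True, j=False, m=True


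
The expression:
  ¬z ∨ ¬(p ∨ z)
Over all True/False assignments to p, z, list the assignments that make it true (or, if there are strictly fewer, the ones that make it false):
is true only for:
  p=False, z=False;
  p=True, z=False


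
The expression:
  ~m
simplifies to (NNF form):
~m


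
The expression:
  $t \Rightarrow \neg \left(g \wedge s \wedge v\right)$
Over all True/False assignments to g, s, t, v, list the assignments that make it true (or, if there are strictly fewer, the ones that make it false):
is false only for:
  g=True, s=True, t=True, v=True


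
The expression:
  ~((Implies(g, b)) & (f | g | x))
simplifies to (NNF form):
(g & ~b) | (~f & ~g & ~x)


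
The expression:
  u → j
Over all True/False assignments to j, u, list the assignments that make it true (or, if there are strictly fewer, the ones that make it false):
is false only for:
  j=False, u=True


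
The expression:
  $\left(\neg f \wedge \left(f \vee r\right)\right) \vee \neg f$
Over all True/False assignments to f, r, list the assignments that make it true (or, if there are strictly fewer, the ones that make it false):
is true only for:
  f=False, r=False;
  f=False, r=True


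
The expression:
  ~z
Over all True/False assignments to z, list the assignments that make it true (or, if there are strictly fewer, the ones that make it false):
is true only for:
  z=False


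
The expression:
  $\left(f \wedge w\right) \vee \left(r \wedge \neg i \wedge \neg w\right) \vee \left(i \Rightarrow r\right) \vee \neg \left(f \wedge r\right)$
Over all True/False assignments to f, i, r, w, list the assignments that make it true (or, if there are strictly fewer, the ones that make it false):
is always true.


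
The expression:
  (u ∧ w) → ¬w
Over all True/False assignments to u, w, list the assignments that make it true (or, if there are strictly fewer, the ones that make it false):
is false only for:
  u=True, w=True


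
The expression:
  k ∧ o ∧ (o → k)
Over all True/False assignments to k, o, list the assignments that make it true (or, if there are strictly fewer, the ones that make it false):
is true only for:
  k=True, o=True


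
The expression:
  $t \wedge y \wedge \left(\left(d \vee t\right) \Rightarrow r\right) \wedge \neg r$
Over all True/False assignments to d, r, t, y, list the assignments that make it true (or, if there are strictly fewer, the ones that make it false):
is never true.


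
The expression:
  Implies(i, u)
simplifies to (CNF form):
u | ~i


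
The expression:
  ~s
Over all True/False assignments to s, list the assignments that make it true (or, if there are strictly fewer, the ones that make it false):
is true only for:
  s=False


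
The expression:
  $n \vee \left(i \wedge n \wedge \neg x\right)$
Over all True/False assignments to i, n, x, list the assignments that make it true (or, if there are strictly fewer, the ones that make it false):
is true only for:
  i=False, n=True, x=False;
  i=False, n=True, x=True;
  i=True, n=True, x=False;
  i=True, n=True, x=True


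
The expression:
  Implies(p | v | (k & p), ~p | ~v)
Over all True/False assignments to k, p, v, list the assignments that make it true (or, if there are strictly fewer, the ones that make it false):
is false only for:
  k=False, p=True, v=True;
  k=True, p=True, v=True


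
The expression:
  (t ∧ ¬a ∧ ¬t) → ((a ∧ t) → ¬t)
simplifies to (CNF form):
True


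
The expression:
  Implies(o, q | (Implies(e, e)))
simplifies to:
True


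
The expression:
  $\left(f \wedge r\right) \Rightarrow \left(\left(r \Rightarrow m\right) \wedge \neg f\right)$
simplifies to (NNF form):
$\neg f \vee \neg r$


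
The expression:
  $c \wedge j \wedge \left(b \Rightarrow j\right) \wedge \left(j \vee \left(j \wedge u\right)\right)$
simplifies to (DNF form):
$c \wedge j$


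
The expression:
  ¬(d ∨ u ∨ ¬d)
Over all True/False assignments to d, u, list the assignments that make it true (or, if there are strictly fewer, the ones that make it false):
is never true.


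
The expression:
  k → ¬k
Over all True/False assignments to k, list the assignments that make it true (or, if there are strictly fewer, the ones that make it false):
is true only for:
  k=False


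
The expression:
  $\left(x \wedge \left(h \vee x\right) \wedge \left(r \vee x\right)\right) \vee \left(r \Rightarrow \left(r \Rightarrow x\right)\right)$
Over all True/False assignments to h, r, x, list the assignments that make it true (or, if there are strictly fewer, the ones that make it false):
is false only for:
  h=False, r=True, x=False;
  h=True, r=True, x=False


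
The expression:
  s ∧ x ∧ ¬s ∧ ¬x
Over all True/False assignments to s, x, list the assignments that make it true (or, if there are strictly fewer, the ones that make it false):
is never true.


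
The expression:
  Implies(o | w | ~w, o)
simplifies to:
o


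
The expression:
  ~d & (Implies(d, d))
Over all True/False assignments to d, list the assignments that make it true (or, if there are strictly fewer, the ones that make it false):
is true only for:
  d=False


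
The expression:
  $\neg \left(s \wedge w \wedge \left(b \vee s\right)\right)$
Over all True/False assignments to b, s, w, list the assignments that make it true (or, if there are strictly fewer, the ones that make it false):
is false only for:
  b=False, s=True, w=True;
  b=True, s=True, w=True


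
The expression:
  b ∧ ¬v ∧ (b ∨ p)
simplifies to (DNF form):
b ∧ ¬v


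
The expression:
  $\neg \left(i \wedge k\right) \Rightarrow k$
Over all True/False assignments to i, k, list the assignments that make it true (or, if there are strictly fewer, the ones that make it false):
is true only for:
  i=False, k=True;
  i=True, k=True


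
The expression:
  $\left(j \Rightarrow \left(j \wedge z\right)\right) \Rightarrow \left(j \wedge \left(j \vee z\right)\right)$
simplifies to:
$j$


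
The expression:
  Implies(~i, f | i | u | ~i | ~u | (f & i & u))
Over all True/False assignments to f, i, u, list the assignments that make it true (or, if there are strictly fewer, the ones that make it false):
is always true.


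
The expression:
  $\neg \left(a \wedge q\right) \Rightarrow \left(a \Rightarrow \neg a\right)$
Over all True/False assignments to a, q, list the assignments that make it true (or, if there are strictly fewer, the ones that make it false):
is false only for:
  a=True, q=False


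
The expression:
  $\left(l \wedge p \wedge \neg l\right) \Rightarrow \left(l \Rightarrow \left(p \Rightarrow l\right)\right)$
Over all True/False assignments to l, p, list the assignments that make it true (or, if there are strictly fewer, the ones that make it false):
is always true.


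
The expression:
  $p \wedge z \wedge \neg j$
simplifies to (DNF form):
$p \wedge z \wedge \neg j$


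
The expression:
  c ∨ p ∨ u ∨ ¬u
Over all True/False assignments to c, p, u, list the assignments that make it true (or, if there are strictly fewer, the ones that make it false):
is always true.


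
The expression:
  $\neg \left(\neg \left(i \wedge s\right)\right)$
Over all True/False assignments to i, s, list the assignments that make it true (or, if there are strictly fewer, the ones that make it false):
is true only for:
  i=True, s=True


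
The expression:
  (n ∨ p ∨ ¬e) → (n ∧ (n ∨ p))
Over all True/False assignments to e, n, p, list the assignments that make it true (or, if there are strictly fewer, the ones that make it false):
is false only for:
  e=False, n=False, p=False;
  e=False, n=False, p=True;
  e=True, n=False, p=True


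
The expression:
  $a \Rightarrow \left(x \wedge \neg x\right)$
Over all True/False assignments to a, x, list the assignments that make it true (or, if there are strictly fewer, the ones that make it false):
is true only for:
  a=False, x=False;
  a=False, x=True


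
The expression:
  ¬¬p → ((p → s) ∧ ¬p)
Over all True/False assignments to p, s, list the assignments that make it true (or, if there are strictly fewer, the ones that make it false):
is true only for:
  p=False, s=False;
  p=False, s=True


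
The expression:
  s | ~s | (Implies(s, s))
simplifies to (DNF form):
True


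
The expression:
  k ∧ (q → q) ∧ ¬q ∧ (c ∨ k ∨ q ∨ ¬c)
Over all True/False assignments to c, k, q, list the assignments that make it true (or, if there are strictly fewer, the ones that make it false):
is true only for:
  c=False, k=True, q=False;
  c=True, k=True, q=False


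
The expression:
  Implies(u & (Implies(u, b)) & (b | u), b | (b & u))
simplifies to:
True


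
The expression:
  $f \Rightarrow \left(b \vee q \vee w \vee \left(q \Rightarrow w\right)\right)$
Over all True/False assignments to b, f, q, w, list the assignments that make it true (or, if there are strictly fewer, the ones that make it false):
is always true.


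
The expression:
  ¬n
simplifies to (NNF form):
¬n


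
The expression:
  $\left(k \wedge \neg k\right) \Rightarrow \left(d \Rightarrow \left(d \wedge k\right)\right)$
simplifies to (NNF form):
$\text{True}$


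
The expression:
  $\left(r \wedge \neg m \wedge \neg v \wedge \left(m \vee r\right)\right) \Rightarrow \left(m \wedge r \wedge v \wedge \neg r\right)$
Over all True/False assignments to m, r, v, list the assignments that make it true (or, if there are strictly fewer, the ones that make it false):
is false only for:
  m=False, r=True, v=False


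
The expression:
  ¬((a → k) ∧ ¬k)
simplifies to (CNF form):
a ∨ k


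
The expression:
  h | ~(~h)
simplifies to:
h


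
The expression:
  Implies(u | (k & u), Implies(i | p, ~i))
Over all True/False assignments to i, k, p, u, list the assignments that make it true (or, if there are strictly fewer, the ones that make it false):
is false only for:
  i=True, k=False, p=False, u=True;
  i=True, k=False, p=True, u=True;
  i=True, k=True, p=False, u=True;
  i=True, k=True, p=True, u=True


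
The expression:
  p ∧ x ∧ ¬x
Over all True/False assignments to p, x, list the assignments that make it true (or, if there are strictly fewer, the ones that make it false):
is never true.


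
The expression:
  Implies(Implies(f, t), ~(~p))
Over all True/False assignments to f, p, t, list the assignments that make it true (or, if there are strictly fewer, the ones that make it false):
is false only for:
  f=False, p=False, t=False;
  f=False, p=False, t=True;
  f=True, p=False, t=True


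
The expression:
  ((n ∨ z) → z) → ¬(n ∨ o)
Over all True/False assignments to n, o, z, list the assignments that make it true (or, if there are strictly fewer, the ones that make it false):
is true only for:
  n=False, o=False, z=False;
  n=False, o=False, z=True;
  n=True, o=False, z=False;
  n=True, o=True, z=False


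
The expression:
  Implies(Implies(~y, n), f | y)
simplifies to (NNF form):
f | y | ~n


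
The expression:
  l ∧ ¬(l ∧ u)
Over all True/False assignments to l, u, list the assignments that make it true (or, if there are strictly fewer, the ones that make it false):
is true only for:
  l=True, u=False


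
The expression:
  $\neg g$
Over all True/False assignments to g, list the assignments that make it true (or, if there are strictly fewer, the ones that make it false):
is true only for:
  g=False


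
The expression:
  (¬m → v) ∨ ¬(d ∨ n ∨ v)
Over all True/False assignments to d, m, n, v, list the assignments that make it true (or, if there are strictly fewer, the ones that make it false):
is false only for:
  d=False, m=False, n=True, v=False;
  d=True, m=False, n=False, v=False;
  d=True, m=False, n=True, v=False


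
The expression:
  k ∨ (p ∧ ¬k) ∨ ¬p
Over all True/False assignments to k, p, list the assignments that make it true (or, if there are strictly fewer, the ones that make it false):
is always true.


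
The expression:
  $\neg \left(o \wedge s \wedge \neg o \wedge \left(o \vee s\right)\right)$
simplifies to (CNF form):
$\text{True}$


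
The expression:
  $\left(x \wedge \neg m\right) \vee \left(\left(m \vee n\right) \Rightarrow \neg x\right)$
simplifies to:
$\neg m \vee \neg x$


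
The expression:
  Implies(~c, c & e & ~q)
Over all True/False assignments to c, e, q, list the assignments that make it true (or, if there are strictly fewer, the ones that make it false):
is true only for:
  c=True, e=False, q=False;
  c=True, e=False, q=True;
  c=True, e=True, q=False;
  c=True, e=True, q=True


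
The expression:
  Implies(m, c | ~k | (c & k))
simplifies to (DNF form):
c | ~k | ~m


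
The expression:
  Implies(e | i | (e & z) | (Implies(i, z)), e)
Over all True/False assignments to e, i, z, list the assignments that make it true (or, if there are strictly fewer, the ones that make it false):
is true only for:
  e=True, i=False, z=False;
  e=True, i=False, z=True;
  e=True, i=True, z=False;
  e=True, i=True, z=True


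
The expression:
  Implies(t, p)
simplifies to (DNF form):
p | ~t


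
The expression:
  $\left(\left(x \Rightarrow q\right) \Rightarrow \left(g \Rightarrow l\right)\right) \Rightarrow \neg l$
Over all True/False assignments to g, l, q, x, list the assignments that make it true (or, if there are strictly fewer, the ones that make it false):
is true only for:
  g=False, l=False, q=False, x=False;
  g=False, l=False, q=False, x=True;
  g=False, l=False, q=True, x=False;
  g=False, l=False, q=True, x=True;
  g=True, l=False, q=False, x=False;
  g=True, l=False, q=False, x=True;
  g=True, l=False, q=True, x=False;
  g=True, l=False, q=True, x=True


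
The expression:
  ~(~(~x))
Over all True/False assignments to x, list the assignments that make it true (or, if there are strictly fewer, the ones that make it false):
is true only for:
  x=False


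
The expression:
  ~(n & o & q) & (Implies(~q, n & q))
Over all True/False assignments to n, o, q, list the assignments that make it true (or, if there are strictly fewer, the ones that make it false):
is true only for:
  n=False, o=False, q=True;
  n=False, o=True, q=True;
  n=True, o=False, q=True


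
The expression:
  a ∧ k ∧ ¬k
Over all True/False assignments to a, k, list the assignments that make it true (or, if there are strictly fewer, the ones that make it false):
is never true.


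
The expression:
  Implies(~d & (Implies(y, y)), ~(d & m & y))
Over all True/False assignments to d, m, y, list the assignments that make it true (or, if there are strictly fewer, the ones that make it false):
is always true.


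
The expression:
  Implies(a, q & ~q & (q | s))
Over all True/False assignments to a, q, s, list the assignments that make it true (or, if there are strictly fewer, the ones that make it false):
is true only for:
  a=False, q=False, s=False;
  a=False, q=False, s=True;
  a=False, q=True, s=False;
  a=False, q=True, s=True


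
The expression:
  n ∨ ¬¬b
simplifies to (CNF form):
b ∨ n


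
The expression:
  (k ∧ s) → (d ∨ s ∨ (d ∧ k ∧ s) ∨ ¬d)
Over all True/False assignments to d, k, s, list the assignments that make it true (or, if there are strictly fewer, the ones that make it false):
is always true.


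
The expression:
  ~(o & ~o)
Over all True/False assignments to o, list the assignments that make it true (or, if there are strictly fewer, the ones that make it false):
is always true.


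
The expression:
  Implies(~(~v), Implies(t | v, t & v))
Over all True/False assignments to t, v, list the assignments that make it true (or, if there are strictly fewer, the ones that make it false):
is false only for:
  t=False, v=True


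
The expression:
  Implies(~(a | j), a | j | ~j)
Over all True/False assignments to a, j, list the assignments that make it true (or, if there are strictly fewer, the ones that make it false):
is always true.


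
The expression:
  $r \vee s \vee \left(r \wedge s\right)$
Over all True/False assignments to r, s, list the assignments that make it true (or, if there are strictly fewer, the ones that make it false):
is false only for:
  r=False, s=False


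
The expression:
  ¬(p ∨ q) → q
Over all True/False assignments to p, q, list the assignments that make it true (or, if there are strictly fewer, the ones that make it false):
is false only for:
  p=False, q=False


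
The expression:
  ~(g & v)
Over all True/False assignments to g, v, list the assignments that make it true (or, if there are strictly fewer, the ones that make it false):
is false only for:
  g=True, v=True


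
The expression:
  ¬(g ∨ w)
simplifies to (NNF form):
¬g ∧ ¬w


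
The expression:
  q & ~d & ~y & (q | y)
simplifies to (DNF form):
q & ~d & ~y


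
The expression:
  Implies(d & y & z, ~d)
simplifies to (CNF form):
~d | ~y | ~z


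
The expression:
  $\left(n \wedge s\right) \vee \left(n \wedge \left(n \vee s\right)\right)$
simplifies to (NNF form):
$n$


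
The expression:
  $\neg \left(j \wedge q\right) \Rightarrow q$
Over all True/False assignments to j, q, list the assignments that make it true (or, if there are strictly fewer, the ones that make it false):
is true only for:
  j=False, q=True;
  j=True, q=True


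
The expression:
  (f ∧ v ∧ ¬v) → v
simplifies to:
True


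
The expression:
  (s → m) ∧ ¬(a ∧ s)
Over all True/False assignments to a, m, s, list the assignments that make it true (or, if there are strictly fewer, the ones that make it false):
is false only for:
  a=False, m=False, s=True;
  a=True, m=False, s=True;
  a=True, m=True, s=True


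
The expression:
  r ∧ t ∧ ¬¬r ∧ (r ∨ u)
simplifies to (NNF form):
r ∧ t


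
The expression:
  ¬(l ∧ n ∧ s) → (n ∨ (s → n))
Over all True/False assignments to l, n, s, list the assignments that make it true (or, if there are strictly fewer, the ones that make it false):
is false only for:
  l=False, n=False, s=True;
  l=True, n=False, s=True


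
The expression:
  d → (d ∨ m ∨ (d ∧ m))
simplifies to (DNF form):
True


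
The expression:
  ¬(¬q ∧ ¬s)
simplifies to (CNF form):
q ∨ s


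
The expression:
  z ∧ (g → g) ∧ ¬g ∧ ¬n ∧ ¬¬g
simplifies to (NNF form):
False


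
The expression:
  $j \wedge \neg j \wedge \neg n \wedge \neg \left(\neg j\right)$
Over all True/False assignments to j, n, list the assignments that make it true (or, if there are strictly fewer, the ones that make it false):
is never true.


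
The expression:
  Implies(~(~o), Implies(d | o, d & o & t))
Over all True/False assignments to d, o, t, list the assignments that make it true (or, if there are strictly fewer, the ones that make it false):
is false only for:
  d=False, o=True, t=False;
  d=False, o=True, t=True;
  d=True, o=True, t=False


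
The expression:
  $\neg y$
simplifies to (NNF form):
$\neg y$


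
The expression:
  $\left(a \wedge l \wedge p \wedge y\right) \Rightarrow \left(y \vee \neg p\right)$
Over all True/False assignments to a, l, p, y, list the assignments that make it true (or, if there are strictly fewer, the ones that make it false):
is always true.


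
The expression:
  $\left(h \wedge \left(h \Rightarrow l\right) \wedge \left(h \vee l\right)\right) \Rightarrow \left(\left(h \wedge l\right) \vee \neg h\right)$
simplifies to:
$\text{True}$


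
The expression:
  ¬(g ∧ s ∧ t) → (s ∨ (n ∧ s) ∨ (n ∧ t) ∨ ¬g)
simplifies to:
s ∨ (n ∧ t) ∨ ¬g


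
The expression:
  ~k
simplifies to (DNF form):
~k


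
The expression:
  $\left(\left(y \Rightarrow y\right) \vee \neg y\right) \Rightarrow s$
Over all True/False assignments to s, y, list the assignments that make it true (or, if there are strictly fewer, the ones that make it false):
is true only for:
  s=True, y=False;
  s=True, y=True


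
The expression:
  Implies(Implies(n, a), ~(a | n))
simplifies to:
~a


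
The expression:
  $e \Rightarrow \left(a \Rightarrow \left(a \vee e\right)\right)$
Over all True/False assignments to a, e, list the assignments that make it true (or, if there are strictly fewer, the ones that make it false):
is always true.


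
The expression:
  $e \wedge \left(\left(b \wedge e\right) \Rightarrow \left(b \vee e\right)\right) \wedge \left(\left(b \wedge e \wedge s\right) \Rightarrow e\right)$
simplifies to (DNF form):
$e$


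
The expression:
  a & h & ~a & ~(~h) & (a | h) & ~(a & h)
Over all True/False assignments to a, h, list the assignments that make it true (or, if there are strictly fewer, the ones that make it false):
is never true.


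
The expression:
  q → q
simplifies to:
True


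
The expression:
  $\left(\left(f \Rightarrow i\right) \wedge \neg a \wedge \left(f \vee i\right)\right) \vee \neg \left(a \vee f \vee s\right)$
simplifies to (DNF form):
$\left(i \wedge \neg a\right) \vee \left(\neg a \wedge \neg f \wedge \neg s\right)$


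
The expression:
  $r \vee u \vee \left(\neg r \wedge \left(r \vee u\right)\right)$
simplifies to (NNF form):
$r \vee u$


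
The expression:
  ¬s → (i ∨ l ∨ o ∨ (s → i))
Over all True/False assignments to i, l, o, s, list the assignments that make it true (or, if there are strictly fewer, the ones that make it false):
is always true.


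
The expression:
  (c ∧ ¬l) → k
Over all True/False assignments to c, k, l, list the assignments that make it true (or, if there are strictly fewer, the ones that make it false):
is false only for:
  c=True, k=False, l=False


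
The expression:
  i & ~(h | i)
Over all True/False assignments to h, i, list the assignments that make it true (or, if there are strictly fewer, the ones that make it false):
is never true.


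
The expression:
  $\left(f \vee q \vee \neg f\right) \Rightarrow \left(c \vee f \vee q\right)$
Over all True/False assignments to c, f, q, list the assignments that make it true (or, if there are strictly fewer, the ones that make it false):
is false only for:
  c=False, f=False, q=False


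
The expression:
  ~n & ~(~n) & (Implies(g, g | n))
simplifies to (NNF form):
False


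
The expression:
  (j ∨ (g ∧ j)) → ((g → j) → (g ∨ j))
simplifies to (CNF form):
True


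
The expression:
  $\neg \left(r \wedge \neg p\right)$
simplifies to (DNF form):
$p \vee \neg r$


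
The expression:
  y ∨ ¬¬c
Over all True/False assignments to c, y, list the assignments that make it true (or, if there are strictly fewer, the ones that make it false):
is false only for:
  c=False, y=False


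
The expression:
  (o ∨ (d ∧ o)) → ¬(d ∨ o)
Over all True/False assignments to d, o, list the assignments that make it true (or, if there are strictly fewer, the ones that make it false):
is true only for:
  d=False, o=False;
  d=True, o=False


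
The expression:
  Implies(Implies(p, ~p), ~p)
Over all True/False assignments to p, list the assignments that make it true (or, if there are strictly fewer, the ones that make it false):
is always true.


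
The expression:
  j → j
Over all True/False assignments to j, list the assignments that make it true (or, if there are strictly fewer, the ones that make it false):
is always true.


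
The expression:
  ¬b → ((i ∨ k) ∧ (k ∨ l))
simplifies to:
b ∨ k ∨ (i ∧ l)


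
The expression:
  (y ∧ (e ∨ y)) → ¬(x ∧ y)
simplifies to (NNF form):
¬x ∨ ¬y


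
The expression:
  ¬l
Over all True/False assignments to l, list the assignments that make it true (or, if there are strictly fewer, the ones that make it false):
is true only for:
  l=False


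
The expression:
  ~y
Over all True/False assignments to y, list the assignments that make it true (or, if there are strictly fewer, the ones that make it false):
is true only for:
  y=False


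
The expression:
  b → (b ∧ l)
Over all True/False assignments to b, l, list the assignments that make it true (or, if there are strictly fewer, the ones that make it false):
is false only for:
  b=True, l=False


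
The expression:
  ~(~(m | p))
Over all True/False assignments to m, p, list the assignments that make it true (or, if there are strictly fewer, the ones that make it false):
is false only for:
  m=False, p=False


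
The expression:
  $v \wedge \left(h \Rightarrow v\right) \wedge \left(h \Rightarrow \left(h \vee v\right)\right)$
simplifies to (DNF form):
$v$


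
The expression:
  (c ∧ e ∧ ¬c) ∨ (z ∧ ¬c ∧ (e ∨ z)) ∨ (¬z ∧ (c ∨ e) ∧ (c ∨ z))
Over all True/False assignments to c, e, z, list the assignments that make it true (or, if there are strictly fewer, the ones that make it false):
is true only for:
  c=False, e=False, z=True;
  c=False, e=True, z=True;
  c=True, e=False, z=False;
  c=True, e=True, z=False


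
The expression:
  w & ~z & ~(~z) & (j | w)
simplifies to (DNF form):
False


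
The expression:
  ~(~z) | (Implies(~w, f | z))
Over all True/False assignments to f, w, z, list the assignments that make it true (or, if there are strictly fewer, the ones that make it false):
is false only for:
  f=False, w=False, z=False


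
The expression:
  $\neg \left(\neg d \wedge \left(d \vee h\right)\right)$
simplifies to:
$d \vee \neg h$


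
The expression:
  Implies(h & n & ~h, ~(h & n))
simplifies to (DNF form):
True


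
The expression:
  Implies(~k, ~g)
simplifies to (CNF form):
k | ~g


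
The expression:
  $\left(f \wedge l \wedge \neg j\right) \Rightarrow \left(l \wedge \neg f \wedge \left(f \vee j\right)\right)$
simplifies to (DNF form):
$j \vee \neg f \vee \neg l$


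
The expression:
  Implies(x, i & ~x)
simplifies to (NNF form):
~x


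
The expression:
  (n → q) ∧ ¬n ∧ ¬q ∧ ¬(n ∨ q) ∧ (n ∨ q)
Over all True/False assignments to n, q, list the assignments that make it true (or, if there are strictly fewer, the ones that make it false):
is never true.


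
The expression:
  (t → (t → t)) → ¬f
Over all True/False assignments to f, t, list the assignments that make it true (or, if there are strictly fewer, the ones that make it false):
is true only for:
  f=False, t=False;
  f=False, t=True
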